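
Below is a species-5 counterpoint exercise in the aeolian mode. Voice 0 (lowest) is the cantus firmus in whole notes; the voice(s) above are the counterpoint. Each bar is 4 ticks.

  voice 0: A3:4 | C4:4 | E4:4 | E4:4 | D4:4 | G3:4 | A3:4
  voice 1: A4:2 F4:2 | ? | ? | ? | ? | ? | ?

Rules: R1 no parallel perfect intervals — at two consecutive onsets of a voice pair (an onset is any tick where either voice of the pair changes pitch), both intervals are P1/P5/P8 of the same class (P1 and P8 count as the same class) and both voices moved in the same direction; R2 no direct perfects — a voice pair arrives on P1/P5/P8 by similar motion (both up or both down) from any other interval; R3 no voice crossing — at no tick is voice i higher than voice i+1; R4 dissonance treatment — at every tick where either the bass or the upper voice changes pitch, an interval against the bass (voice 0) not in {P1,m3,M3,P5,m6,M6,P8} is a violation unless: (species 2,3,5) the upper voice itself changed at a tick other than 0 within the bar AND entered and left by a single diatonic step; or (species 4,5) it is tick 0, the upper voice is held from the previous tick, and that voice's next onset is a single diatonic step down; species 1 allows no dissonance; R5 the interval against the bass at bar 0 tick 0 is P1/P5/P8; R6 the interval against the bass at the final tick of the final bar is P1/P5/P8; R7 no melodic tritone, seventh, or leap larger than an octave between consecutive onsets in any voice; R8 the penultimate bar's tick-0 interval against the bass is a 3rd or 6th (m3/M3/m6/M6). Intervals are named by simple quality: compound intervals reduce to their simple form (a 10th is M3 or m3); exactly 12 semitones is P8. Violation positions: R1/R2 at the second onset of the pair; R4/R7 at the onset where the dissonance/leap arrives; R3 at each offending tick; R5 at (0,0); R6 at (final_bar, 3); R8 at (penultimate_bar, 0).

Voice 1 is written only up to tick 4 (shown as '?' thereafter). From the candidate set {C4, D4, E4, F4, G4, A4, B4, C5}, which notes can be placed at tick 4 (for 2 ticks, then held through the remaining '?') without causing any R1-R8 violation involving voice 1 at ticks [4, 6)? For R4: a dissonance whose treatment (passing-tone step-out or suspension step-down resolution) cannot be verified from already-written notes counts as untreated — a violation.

C4: legal
D4: violates R4
E4: legal
F4: violates R4
G4: violates R2
A4: legal
B4: violates R4,R7
C5: violates R2

{A4, C4, E4}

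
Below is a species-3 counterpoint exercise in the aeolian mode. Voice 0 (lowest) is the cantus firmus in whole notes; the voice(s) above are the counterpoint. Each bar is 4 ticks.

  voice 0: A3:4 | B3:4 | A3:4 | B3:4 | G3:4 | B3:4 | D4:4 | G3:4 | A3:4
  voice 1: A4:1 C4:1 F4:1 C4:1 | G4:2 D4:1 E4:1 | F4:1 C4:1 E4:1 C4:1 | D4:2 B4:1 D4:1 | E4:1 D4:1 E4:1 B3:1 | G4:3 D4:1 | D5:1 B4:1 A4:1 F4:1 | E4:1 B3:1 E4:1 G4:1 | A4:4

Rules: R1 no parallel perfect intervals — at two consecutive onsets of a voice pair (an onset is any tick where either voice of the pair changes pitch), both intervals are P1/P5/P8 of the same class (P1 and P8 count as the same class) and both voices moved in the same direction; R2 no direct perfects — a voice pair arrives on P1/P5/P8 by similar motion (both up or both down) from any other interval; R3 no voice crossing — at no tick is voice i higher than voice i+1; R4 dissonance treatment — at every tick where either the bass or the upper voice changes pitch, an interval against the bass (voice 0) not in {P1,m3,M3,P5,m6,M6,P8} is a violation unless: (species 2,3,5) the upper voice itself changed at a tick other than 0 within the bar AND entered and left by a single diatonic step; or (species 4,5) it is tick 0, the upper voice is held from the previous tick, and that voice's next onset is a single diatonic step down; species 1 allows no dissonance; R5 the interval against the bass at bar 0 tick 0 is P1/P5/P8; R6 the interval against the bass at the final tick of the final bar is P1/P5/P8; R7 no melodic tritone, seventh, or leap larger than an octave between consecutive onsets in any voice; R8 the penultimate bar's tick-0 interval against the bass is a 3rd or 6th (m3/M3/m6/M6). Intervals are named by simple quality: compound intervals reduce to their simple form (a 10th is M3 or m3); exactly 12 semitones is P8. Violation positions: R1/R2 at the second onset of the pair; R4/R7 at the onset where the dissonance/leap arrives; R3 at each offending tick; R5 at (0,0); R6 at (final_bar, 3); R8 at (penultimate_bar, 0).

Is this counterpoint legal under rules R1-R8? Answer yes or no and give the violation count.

bar 0: v0=A3 v1=A4 (P8)
bar 1: v0=B3 v1=G4 (m6)
bar 2: v0=A3 v1=F4 (m6)
bar 3: v0=B3 v1=D4 (m3)
bar 4: v0=G3 v1=E4 (M6)
bar 5: v0=B3 v1=G4 (m6)
bar 6: v0=D4 v1=D5 (P8)
bar 7: v0=G3 v1=E4 (M6)
bar 8: v0=A3 v1=A4 (P8)
  R2 @ bar6.0: B3/D4 m3 -> D4/D5 P8 similar
  R1 @ bar8.0: G3/G4 P8 -> A3/A4 P8 similar

No (2 violations)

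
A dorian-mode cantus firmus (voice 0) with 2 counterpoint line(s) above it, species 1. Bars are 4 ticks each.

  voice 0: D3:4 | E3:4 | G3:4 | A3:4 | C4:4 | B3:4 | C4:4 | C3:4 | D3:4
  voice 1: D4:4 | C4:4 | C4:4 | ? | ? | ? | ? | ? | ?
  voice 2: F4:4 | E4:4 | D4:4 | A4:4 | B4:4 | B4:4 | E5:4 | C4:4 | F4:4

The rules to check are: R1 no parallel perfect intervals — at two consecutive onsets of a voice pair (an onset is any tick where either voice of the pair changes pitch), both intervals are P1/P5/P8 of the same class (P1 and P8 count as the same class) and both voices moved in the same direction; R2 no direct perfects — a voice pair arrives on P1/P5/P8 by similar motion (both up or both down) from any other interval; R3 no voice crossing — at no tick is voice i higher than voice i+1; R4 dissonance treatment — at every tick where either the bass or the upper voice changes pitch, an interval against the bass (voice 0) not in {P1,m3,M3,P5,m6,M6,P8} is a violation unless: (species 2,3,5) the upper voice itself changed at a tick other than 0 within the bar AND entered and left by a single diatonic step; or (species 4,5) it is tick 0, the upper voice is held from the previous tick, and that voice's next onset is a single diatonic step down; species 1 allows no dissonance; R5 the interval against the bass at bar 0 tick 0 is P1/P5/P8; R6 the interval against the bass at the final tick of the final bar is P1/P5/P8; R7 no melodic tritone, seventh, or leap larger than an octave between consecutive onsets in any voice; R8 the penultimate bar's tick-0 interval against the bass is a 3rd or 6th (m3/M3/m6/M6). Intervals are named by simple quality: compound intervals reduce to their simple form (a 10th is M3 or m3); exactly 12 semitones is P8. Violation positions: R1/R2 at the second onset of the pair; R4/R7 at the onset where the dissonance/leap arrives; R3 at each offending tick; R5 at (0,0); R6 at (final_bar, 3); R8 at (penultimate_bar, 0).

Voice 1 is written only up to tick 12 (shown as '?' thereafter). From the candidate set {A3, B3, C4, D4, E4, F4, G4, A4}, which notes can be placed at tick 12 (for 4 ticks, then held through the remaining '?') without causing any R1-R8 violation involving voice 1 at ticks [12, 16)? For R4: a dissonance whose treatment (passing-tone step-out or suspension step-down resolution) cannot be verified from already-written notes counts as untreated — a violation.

{A3, C4, F4}

A3: legal
B3: violates R4
C4: legal
D4: violates R2,R4
E4: violates R2
F4: legal
G4: violates R4
A4: violates R2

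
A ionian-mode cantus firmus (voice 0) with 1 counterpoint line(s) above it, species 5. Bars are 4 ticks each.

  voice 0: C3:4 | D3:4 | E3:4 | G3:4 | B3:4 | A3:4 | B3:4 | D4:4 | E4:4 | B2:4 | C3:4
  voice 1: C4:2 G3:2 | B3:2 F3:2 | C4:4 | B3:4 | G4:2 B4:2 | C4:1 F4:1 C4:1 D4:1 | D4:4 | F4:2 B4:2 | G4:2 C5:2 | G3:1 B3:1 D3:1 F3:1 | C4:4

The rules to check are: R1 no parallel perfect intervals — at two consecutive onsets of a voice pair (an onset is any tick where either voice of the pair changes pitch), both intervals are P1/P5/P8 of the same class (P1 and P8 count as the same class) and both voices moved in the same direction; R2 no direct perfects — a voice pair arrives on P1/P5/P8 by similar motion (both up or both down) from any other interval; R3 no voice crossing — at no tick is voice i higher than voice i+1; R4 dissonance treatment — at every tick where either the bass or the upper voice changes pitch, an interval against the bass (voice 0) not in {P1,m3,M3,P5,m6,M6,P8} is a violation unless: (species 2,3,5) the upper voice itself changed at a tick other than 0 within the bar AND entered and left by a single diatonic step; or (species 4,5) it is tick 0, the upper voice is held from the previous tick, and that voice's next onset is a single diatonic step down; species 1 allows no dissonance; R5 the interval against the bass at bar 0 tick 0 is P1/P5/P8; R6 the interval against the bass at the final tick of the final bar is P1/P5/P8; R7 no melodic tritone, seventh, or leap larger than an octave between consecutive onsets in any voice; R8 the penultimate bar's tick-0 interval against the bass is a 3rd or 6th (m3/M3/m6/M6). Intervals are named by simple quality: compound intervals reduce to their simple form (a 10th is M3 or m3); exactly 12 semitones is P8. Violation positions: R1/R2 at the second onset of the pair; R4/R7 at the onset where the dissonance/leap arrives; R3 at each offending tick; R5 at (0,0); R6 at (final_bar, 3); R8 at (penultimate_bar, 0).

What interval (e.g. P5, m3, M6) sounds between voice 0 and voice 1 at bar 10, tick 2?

voice 0=C3 voice 1=C4 -> P8

P8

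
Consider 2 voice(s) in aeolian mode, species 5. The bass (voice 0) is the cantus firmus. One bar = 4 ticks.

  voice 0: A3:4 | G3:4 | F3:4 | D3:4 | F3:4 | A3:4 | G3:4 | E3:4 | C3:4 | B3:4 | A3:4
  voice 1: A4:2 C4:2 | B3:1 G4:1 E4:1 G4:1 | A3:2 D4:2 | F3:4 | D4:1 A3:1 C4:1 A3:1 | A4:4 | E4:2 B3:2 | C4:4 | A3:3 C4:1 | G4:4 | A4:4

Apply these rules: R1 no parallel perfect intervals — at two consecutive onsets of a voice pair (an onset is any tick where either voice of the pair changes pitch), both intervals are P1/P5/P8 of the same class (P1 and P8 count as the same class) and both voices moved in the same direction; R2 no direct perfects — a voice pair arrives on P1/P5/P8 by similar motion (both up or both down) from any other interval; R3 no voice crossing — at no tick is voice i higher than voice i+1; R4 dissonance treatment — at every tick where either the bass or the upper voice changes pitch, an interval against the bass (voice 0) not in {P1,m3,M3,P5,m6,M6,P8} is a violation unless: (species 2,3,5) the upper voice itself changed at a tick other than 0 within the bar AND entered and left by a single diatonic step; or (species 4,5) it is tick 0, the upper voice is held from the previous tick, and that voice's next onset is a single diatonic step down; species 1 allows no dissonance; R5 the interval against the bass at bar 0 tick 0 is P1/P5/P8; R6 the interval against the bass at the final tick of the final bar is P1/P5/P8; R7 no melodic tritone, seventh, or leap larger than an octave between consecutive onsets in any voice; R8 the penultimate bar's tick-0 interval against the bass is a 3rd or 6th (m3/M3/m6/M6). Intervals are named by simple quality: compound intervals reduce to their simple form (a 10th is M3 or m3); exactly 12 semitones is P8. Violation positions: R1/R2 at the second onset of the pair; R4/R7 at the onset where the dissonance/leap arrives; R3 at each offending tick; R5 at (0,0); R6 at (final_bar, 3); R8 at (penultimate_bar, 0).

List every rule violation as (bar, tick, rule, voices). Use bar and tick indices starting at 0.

(2, 0, R7, (1,))
(5, 0, R2, (0, 1))
(9, 0, R7, (0,))

bar 0: v0=A3 v1=A4 downbeat P8
bar 1: v0=G3 v1=B3 downbeat M3
bar 2: v0=F3 v1=A3 downbeat M3
bar 3: v0=D3 v1=F3 downbeat m3
bar 4: v0=F3 v1=D4 downbeat M6
bar 5: v0=A3 v1=A4 downbeat P8
bar 6: v0=G3 v1=E4 downbeat M6
bar 7: v0=E3 v1=C4 downbeat m6
bar 8: v0=C3 v1=A3 downbeat M6
bar 9: v0=B3 v1=G4 downbeat m6
bar 10: v0=A3 v1=A4 downbeat P8
  -> R7 @ bar 2 tick 0 v(1,): G4->A3 leap 10st
  -> R2 @ bar 5 tick 0 v(0, 1): F3/A3 M3 -> A3/A4 P8 similar
  -> R7 @ bar 9 tick 0 v(0,): C3->B3 leap 11st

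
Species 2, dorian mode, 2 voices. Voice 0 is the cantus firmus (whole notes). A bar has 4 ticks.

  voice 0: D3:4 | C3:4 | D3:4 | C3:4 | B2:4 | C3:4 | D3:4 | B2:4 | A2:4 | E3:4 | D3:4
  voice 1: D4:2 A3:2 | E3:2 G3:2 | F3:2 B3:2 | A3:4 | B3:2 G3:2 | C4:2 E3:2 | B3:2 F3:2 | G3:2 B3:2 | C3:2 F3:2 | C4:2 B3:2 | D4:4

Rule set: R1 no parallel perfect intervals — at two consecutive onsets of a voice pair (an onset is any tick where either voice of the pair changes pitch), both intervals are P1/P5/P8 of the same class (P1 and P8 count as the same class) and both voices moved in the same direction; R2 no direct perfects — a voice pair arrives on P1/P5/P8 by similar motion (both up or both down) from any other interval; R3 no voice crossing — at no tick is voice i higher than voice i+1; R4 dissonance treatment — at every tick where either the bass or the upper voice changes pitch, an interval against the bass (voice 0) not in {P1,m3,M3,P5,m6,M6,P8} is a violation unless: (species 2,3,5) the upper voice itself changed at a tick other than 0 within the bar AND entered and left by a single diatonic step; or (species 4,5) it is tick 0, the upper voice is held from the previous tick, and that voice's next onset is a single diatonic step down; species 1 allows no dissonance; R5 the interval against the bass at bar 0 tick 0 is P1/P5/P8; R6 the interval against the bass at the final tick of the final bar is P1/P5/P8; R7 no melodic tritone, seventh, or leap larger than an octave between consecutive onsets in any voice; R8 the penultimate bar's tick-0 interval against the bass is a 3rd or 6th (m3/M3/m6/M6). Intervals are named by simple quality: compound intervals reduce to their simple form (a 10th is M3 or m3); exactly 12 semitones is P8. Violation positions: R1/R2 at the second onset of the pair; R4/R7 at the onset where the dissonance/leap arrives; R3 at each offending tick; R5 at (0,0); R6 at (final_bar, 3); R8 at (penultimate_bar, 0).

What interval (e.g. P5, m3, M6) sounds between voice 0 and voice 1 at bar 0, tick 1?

P8

voice 0=D3 voice 1=D4 -> P8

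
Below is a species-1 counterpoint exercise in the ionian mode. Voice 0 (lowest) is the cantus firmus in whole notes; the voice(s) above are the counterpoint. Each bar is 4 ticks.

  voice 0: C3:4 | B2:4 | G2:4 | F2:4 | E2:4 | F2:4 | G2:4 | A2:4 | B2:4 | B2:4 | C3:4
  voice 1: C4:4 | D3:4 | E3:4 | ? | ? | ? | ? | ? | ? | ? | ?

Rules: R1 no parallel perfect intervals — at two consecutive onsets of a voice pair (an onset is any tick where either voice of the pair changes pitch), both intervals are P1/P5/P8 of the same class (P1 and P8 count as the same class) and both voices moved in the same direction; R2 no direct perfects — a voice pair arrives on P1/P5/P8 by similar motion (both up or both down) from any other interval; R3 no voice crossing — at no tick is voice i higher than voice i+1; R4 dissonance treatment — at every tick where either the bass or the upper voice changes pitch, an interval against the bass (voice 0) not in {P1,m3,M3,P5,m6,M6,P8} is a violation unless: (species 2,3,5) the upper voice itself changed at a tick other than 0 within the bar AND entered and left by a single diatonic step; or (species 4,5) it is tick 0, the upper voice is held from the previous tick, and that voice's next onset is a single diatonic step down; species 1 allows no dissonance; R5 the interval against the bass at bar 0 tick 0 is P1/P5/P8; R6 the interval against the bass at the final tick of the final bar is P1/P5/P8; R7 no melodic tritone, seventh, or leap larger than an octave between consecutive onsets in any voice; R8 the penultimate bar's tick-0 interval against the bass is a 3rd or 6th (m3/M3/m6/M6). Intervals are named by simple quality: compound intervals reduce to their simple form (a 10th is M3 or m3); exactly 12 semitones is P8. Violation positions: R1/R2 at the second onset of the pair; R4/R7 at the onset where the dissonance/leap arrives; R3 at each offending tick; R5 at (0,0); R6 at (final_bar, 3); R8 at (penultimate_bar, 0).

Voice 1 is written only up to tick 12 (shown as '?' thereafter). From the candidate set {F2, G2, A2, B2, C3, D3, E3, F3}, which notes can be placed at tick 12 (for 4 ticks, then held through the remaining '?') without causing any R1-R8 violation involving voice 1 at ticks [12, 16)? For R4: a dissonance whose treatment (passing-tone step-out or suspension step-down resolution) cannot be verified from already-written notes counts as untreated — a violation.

F2: violates R2,R7
G2: violates R4
A2: legal
B2: violates R4
C3: violates R2
D3: legal
E3: violates R4
F3: legal

{A2, D3, F3}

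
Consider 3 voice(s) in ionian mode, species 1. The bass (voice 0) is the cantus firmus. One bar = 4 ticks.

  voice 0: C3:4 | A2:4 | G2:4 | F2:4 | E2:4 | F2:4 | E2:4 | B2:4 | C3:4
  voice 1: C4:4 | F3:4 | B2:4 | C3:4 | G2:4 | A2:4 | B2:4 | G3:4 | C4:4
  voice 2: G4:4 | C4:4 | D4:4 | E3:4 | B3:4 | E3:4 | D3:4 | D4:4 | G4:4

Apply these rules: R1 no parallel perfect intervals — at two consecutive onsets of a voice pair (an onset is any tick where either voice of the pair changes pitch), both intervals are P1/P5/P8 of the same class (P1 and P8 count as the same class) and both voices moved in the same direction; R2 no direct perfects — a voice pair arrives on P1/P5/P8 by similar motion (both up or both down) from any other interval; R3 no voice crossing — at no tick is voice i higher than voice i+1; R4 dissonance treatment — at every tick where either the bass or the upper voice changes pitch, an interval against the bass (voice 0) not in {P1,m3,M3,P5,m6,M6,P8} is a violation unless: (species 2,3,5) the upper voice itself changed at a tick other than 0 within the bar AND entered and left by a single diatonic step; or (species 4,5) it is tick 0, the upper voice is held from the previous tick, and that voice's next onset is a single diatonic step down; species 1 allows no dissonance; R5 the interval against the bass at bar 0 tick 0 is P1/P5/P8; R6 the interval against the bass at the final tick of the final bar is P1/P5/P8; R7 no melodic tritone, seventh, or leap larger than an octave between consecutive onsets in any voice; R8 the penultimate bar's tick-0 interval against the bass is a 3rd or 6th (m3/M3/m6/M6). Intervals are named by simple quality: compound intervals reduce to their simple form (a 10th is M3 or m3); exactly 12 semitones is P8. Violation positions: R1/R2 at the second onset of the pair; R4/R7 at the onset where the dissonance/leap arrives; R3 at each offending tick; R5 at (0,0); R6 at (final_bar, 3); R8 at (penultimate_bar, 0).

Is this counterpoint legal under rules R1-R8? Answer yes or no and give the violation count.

No (10 violations)

bar 0: v0=C3 v1=C4 v2=G4 (P5)
bar 1: v0=A2 v1=F3 v2=C4 (m3)
bar 2: v0=G2 v1=B2 v2=D4 (P5)
bar 3: v0=F2 v1=C3 v2=E3 (M7)
bar 4: v0=E2 v1=G2 v2=B3 (P5)
bar 5: v0=F2 v1=A2 v2=E3 (M7)
bar 6: v0=E2 v1=B2 v2=D3 (m7)
bar 7: v0=B2 v1=G3 v2=D4 (m3)
bar 8: v0=C3 v1=C4 v2=G4 (P5)
  R1 @ bar1.0: C4/G4 P5 -> F3/C4 P5 similar
  R7 @ bar2.0: F3->B2 leap 6st
  R4 @ bar3.0: F2/E3 M7 untreated
  R7 @ bar3.0: D4->E3 leap 10st
  R4 @ bar5.0: F2/E3 M7 untreated
  R4 @ bar6.0: E2/D3 m7 untreated
  R2 @ bar7.0: B2/D3 m3 -> G3/D4 P5 similar
  R1 @ bar8.0: G3/D4 P5 -> C4/G4 P5 similar
  R2 @ bar8.0: B2/G3 m6 -> C3/C4 P8 similar
  R2 @ bar8.0: B2/D4 m3 -> C3/G4 P5 similar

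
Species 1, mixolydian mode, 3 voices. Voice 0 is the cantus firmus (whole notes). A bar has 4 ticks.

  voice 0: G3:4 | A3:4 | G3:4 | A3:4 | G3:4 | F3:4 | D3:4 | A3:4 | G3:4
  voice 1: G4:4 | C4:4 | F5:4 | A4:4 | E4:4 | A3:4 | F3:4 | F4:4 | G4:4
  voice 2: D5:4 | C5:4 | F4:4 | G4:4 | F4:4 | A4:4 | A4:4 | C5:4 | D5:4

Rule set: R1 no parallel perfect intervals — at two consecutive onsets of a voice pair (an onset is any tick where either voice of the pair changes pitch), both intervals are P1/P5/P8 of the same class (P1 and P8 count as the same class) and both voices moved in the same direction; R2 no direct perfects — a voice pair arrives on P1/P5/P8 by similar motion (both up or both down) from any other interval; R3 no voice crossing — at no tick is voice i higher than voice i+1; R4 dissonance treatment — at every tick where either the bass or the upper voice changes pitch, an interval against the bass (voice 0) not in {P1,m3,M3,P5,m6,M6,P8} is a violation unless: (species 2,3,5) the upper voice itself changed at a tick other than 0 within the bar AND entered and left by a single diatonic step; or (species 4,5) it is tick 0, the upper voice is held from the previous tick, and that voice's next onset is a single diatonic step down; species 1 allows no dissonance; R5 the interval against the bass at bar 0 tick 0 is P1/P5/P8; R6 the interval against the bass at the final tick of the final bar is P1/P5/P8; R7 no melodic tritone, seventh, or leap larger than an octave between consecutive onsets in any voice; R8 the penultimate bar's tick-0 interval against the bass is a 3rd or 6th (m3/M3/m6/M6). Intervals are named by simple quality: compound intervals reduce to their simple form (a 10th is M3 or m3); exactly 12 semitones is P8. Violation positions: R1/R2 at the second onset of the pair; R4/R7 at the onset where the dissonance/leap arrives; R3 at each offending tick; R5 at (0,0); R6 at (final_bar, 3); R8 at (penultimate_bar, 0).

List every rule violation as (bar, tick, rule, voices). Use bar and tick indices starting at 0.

(1, 0, R2, (1, 2))
(2, 0, R3, (1, 2))
(2, 0, R4, (0, 1))
(2, 0, R4, (0, 2))
(2, 0, R7, (1,))
(2, 1, R3, (1, 2))
(2, 2, R3, (1, 2))
(2, 3, R3, (1, 2))
(3, 0, R3, (1, 2))
(3, 0, R4, (0, 2))
(3, 1, R3, (1, 2))
(3, 2, R3, (1, 2))
(3, 3, R3, (1, 2))
(4, 0, R4, (0, 2))
(7, 0, R2, (1, 2))
(8, 0, R1, (1, 2))

bar 0: v0=G3 v1=G4 v2=D5 downbeat P5
bar 1: v0=A3 v1=C4 v2=C5 downbeat m3
bar 2: v0=G3 v1=F5 v2=F4 downbeat m7
bar 3: v0=A3 v1=A4 v2=G4 downbeat m7
bar 4: v0=G3 v1=E4 v2=F4 downbeat m7
bar 5: v0=F3 v1=A3 v2=A4 downbeat M3
bar 6: v0=D3 v1=F3 v2=A4 downbeat P5
bar 7: v0=A3 v1=F4 v2=C5 downbeat m3
bar 8: v0=G3 v1=G4 v2=D5 downbeat P5
  -> R2 @ bar 1 tick 0 v(1, 2): G4/D5 P5 -> C4/C5 P8 similar
  -> R3 @ bar 2 tick 0 v(1, 2): F5 above F4
  -> R4 @ bar 2 tick 0 v(0, 1): G3/F5 m7 untreated
  -> R4 @ bar 2 tick 0 v(0, 2): G3/F4 m7 untreated
  -> R7 @ bar 2 tick 0 v(1,): C4->F5 leap 17st
  -> R3 @ bar 2 tick 1 v(1, 2): F5 above F4
  -> R3 @ bar 2 tick 2 v(1, 2): F5 above F4
  -> R3 @ bar 2 tick 3 v(1, 2): F5 above F4
  -> R3 @ bar 3 tick 0 v(1, 2): A4 above G4
  -> R4 @ bar 3 tick 0 v(0, 2): A3/G4 m7 untreated
  -> R3 @ bar 3 tick 1 v(1, 2): A4 above G4
  -> R3 @ bar 3 tick 2 v(1, 2): A4 above G4
  -> R3 @ bar 3 tick 3 v(1, 2): A4 above G4
  -> R4 @ bar 4 tick 0 v(0, 2): G3/F4 m7 untreated
  -> R2 @ bar 7 tick 0 v(1, 2): F3/A4 M3 -> F4/C5 P5 similar
  -> R1 @ bar 8 tick 0 v(1, 2): F4/C5 P5 -> G4/D5 P5 similar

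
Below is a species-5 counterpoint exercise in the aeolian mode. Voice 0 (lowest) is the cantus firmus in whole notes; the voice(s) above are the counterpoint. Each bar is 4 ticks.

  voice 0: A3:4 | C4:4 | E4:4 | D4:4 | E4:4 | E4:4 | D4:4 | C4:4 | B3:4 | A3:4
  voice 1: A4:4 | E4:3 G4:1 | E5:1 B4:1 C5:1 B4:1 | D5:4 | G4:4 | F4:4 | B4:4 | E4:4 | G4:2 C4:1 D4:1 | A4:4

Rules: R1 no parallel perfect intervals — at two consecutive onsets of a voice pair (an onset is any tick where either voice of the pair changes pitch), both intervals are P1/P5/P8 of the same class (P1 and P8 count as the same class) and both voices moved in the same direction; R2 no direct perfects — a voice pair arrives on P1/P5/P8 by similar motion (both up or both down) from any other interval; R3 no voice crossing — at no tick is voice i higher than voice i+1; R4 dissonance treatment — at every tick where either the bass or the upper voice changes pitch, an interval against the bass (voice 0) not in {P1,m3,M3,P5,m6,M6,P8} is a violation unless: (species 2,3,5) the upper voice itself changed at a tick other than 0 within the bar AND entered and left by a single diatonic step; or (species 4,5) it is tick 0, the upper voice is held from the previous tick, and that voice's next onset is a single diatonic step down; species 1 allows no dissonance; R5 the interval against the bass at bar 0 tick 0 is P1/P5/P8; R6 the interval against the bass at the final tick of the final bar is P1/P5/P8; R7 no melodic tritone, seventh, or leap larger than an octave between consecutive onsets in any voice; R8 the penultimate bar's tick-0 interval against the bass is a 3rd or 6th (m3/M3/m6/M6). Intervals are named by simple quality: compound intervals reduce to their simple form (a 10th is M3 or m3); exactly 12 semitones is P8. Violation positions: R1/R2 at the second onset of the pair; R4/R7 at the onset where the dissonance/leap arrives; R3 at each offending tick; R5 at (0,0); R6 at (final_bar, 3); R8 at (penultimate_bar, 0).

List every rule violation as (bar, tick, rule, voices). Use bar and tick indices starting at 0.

bar 0: v0=A3 v1=A4 downbeat P8
bar 1: v0=C4 v1=E4 downbeat M3
bar 2: v0=E4 v1=E5 downbeat P8
bar 3: v0=D4 v1=D5 downbeat P8
bar 4: v0=E4 v1=G4 downbeat m3
bar 5: v0=E4 v1=F4 downbeat m2
bar 6: v0=D4 v1=B4 downbeat M6
bar 7: v0=C4 v1=E4 downbeat M3
bar 8: v0=B3 v1=G4 downbeat m6
bar 9: v0=A3 v1=A4 downbeat P8
  -> R2 @ bar 2 tick 0 v(0, 1): C4/G4 P5 -> E4/E5 P8 similar
  -> R4 @ bar 5 tick 0 v(0, 1): E4/F4 m2 untreated
  -> R7 @ bar 6 tick 0 v(1,): F4->B4 leap 6st
  -> R4 @ bar 8 tick 2 v(0, 1): B3/C4 m2 untreated

(2, 0, R2, (0, 1))
(5, 0, R4, (0, 1))
(6, 0, R7, (1,))
(8, 2, R4, (0, 1))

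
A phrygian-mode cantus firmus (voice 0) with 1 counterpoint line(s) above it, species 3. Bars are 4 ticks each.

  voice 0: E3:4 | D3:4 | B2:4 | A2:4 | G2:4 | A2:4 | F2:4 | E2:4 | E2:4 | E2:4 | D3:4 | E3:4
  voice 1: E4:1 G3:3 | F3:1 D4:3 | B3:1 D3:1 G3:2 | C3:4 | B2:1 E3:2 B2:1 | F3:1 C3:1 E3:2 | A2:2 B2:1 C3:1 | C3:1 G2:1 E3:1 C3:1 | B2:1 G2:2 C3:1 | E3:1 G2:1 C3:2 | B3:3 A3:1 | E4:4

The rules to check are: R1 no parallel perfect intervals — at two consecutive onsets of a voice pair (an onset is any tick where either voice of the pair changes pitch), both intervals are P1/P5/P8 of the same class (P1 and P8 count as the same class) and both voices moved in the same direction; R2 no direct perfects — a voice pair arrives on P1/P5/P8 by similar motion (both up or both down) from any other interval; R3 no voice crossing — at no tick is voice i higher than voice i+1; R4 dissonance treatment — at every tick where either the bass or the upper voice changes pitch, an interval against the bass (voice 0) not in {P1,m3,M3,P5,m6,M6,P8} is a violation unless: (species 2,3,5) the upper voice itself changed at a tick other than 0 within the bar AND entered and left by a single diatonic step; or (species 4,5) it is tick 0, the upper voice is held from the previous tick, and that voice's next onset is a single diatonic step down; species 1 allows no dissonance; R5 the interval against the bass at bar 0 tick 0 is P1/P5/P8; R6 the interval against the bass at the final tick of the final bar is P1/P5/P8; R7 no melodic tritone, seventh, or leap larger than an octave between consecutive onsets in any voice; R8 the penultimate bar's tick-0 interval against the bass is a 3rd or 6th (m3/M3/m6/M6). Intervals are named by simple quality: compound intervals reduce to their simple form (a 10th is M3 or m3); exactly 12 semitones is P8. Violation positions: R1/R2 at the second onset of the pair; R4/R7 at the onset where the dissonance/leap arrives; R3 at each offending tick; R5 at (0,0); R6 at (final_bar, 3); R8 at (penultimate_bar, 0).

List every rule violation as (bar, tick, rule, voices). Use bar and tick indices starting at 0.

bar 0: v0=E3 v1=E4 downbeat P8
bar 1: v0=D3 v1=F3 downbeat m3
bar 2: v0=B2 v1=B3 downbeat P8
bar 3: v0=A2 v1=C3 downbeat m3
bar 4: v0=G2 v1=B2 downbeat M3
bar 5: v0=A2 v1=F3 downbeat m6
bar 6: v0=F2 v1=A2 downbeat M3
bar 7: v0=E2 v1=C3 downbeat m6
bar 8: v0=E2 v1=B2 downbeat P5
bar 9: v0=E2 v1=E3 downbeat P8
bar 10: v0=D3 v1=B3 downbeat M6
bar 11: v0=E3 v1=E4 downbeat P8
  -> R1 @ bar 2 tick 0 v(0, 1): D3/D4 P8 -> B2/B3 P8 similar
  -> R7 @ bar 5 tick 0 v(1,): B2->F3 leap 6st
  -> R7 @ bar 10 tick 0 v(0,): E2->D3 leap 10st
  -> R7 @ bar 10 tick 0 v(1,): C3->B3 leap 11st
  -> R2 @ bar 11 tick 0 v(0, 1): D3/A3 P5 -> E3/E4 P8 similar

(2, 0, R1, (0, 1))
(5, 0, R7, (1,))
(10, 0, R7, (0,))
(10, 0, R7, (1,))
(11, 0, R2, (0, 1))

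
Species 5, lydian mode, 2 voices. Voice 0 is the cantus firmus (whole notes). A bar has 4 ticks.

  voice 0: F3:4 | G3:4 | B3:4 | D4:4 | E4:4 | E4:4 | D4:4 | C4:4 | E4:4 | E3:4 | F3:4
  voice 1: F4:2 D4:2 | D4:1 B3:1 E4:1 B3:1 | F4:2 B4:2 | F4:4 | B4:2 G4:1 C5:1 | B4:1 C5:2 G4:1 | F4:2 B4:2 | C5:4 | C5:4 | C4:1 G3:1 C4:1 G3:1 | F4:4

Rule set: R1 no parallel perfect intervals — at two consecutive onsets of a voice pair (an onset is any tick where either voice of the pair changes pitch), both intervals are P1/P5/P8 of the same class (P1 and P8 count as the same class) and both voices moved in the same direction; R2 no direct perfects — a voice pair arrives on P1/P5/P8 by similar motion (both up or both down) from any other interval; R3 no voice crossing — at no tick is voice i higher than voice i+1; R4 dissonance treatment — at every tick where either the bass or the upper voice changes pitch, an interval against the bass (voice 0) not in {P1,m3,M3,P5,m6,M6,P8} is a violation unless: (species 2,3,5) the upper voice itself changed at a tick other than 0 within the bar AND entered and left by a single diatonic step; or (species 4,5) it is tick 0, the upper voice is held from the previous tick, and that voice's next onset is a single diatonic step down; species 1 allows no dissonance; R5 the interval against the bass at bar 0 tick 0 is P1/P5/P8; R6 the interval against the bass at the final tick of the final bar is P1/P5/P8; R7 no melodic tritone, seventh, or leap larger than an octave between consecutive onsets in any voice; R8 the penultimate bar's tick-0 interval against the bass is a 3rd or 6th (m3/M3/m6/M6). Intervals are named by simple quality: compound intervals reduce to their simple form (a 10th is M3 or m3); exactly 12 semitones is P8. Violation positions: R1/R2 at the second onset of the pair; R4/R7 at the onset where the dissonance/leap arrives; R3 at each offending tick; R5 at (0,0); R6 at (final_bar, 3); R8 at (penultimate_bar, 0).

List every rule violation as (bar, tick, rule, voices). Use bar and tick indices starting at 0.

(2, 0, R4, (0, 1))
(2, 0, R7, (1,))
(2, 2, R7, (1,))
(3, 0, R7, (1,))
(4, 0, R2, (0, 1))
(4, 0, R7, (1,))
(6, 2, R7, (1,))
(10, 0, R2, (0, 1))
(10, 0, R7, (1,))

bar 0: v0=F3 v1=F4 downbeat P8
bar 1: v0=G3 v1=D4 downbeat P5
bar 2: v0=B3 v1=F4 downbeat TT
bar 3: v0=D4 v1=F4 downbeat m3
bar 4: v0=E4 v1=B4 downbeat P5
bar 5: v0=E4 v1=B4 downbeat P5
bar 6: v0=D4 v1=F4 downbeat m3
bar 7: v0=C4 v1=C5 downbeat P8
bar 8: v0=E4 v1=C5 downbeat m6
bar 9: v0=E3 v1=C4 downbeat m6
bar 10: v0=F3 v1=F4 downbeat P8
  -> R4 @ bar 2 tick 0 v(0, 1): B3/F4 TT untreated
  -> R7 @ bar 2 tick 0 v(1,): B3->F4 leap 6st
  -> R7 @ bar 2 tick 2 v(1,): F4->B4 leap 6st
  -> R7 @ bar 3 tick 0 v(1,): B4->F4 leap 6st
  -> R2 @ bar 4 tick 0 v(0, 1): D4/F4 m3 -> E4/B4 P5 similar
  -> R7 @ bar 4 tick 0 v(1,): F4->B4 leap 6st
  -> R7 @ bar 6 tick 2 v(1,): F4->B4 leap 6st
  -> R2 @ bar 10 tick 0 v(0, 1): E3/G3 m3 -> F3/F4 P8 similar
  -> R7 @ bar 10 tick 0 v(1,): G3->F4 leap 10st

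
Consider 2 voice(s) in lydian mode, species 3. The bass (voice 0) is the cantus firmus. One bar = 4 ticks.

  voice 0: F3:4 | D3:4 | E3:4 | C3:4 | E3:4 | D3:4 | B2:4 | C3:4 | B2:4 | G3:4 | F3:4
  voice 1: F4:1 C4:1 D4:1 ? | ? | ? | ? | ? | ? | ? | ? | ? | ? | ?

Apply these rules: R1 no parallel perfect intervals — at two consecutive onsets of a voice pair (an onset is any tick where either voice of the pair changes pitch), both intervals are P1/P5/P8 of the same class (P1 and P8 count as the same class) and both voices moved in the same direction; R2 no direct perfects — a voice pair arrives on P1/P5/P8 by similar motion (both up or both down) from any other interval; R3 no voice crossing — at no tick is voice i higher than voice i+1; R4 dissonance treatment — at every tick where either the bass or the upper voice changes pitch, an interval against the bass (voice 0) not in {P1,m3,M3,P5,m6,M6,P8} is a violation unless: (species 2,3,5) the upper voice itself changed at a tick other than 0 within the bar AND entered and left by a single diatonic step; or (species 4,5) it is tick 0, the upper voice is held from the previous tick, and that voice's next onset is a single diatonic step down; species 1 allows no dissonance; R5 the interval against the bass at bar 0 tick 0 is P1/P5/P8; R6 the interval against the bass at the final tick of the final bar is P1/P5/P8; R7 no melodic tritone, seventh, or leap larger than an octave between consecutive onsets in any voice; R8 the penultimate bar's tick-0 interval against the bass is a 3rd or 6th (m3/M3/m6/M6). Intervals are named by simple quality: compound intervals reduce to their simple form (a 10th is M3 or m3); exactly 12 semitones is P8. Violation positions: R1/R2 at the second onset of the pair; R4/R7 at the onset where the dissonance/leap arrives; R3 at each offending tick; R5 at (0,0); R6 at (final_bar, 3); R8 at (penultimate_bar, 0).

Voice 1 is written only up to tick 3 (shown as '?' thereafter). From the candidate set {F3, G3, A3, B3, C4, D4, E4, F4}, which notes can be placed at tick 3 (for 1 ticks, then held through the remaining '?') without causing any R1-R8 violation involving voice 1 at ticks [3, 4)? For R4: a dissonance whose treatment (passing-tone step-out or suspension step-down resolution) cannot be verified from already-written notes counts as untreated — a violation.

F3: legal
G3: violates R4
A3: legal
B3: violates R4
C4: legal
D4: legal
E4: violates R4
F4: legal

{A3, C4, D4, F3, F4}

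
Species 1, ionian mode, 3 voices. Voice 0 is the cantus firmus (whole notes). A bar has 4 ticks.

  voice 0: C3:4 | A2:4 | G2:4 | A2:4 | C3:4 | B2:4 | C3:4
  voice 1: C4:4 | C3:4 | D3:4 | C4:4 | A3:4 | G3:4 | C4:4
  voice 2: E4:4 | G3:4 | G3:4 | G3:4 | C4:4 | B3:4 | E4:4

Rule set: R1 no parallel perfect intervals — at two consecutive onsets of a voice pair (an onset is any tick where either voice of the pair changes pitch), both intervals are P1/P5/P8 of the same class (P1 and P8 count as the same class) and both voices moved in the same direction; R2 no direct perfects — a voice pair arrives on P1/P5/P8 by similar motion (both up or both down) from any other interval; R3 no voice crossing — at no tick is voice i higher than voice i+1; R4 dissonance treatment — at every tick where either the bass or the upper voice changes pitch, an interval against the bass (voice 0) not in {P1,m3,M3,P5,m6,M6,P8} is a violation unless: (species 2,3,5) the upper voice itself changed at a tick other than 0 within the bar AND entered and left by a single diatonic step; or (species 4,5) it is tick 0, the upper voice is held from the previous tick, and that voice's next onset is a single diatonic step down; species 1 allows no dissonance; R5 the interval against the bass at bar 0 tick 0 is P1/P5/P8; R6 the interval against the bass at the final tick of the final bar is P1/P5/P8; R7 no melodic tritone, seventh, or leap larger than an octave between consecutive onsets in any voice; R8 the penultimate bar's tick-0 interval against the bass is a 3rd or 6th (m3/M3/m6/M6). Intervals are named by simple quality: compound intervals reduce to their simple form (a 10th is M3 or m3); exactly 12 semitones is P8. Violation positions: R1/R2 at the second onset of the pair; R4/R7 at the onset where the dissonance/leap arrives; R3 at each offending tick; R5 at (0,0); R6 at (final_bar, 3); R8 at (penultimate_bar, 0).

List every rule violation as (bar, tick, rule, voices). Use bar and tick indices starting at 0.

bar 0: v0=C3 v1=C4 v2=E4 downbeat M3
bar 1: v0=A2 v1=C3 v2=G3 downbeat m7
bar 2: v0=G2 v1=D3 v2=G3 downbeat P8
bar 3: v0=A2 v1=C4 v2=G3 downbeat m7
bar 4: v0=C3 v1=A3 v2=C4 downbeat P8
bar 5: v0=B2 v1=G3 v2=B3 downbeat P8
bar 6: v0=C3 v1=C4 v2=E4 downbeat M3
  -> R5 @ bar 0 tick 0 v(0, 2): opens on M3
  -> R2 @ bar 1 tick 0 v(1, 2): C4/E4 M3 -> C3/G3 P5 similar
  -> R4 @ bar 1 tick 0 v(0, 2): A2/G3 m7 untreated
  -> R3 @ bar 3 tick 0 v(1, 2): C4 above G3
  -> R4 @ bar 3 tick 0 v(0, 2): A2/G3 m7 untreated
  -> R7 @ bar 3 tick 0 v(1,): D3->C4 leap 10st
  -> R3 @ bar 3 tick 1 v(1, 2): C4 above G3
  -> R3 @ bar 3 tick 2 v(1, 2): C4 above G3
  -> R3 @ bar 3 tick 3 v(1, 2): C4 above G3
  -> R2 @ bar 4 tick 0 v(0, 2): A2/G3 m7 -> C3/C4 P8 similar
  -> R1 @ bar 5 tick 0 v(0, 2): C3/C4 P8 -> B2/B3 P8 similar
  -> R8 @ bar 5 tick 0 v(0, 2): penult P8 not 3rd/6th
  -> R2 @ bar 6 tick 0 v(0, 1): B2/G3 m6 -> C3/C4 P8 similar
  -> R6 @ bar 6 tick 3 v(0, 2): closes on M3

(0, 0, R5, (0, 2))
(1, 0, R2, (1, 2))
(1, 0, R4, (0, 2))
(3, 0, R3, (1, 2))
(3, 0, R4, (0, 2))
(3, 0, R7, (1,))
(3, 1, R3, (1, 2))
(3, 2, R3, (1, 2))
(3, 3, R3, (1, 2))
(4, 0, R2, (0, 2))
(5, 0, R1, (0, 2))
(5, 0, R8, (0, 2))
(6, 0, R2, (0, 1))
(6, 3, R6, (0, 2))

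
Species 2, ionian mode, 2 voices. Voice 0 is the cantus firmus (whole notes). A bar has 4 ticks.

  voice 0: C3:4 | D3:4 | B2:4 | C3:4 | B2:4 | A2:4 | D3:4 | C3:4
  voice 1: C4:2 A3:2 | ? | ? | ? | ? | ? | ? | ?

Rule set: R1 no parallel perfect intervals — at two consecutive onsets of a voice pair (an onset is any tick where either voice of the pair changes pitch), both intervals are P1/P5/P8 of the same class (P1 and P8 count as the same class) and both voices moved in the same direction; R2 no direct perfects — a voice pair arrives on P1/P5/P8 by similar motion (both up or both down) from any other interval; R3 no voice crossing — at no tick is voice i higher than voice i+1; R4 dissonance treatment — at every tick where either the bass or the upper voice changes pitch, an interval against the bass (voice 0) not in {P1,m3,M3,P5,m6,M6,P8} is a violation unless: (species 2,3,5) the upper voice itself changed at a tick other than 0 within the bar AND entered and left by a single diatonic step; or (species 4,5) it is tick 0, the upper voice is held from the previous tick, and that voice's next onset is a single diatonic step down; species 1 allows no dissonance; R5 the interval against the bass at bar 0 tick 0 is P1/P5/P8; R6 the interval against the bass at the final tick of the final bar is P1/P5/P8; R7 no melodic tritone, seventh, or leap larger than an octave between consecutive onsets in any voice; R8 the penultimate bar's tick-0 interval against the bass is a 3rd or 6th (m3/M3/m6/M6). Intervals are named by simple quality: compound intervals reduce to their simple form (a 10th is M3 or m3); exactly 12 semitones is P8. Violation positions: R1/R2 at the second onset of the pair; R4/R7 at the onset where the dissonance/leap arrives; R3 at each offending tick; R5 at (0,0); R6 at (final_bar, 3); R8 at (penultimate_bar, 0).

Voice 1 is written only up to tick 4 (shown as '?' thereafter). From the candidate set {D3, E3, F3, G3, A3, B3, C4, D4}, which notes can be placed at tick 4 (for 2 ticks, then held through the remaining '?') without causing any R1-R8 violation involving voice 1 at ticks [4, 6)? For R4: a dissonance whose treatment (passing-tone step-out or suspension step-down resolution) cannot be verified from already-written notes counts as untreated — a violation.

D3: legal
E3: violates R4
F3: legal
G3: violates R4
A3: legal
B3: legal
C4: violates R4
D4: violates R2

{A3, B3, D3, F3}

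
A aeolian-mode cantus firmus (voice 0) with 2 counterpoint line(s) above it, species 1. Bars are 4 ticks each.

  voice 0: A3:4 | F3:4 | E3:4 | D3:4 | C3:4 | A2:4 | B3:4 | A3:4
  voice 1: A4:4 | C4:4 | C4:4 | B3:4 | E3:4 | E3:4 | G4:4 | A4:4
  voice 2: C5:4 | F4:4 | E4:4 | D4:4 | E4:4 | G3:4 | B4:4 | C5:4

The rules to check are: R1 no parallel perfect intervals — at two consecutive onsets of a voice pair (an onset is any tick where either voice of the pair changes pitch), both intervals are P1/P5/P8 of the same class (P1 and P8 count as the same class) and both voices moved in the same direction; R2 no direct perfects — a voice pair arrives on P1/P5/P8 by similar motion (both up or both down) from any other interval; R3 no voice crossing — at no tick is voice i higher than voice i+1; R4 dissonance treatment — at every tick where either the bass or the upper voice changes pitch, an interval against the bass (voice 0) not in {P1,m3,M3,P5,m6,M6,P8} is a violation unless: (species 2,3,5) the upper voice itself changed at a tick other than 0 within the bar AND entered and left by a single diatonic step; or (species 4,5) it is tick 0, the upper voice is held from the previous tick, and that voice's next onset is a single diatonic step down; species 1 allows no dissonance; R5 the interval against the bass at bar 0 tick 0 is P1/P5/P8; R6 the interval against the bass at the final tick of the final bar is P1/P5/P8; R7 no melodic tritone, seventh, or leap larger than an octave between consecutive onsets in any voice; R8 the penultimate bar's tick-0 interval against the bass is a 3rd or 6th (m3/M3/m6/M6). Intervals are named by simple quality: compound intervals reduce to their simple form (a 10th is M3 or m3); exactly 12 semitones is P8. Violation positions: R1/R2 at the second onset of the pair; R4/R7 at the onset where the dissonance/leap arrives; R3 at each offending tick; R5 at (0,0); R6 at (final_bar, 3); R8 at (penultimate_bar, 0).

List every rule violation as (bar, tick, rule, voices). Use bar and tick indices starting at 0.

bar 0: v0=A3 v1=A4 v2=C5 downbeat m3
bar 1: v0=F3 v1=C4 v2=F4 downbeat P8
bar 2: v0=E3 v1=C4 v2=E4 downbeat P8
bar 3: v0=D3 v1=B3 v2=D4 downbeat P8
bar 4: v0=C3 v1=E3 v2=E4 downbeat M3
bar 5: v0=A2 v1=E3 v2=G3 downbeat m7
bar 6: v0=B3 v1=G4 v2=B4 downbeat P8
bar 7: v0=A3 v1=A4 v2=C5 downbeat m3
  -> R5 @ bar 0 tick 0 v(0, 2): opens on m3
  -> R2 @ bar 1 tick 0 v(0, 1): A3/A4 P8 -> F3/C4 P5 similar
  -> R2 @ bar 1 tick 0 v(0, 2): A3/C5 m3 -> F3/F4 P8 similar
  -> R1 @ bar 2 tick 0 v(0, 2): F3/F4 P8 -> E3/E4 P8 similar
  -> R1 @ bar 3 tick 0 v(0, 2): E3/E4 P8 -> D3/D4 P8 similar
  -> R4 @ bar 5 tick 0 v(0, 2): A2/G3 m7 untreated
  -> R2 @ bar 6 tick 0 v(0, 2): A2/G3 m7 -> B3/B4 P8 similar
  -> R7 @ bar 6 tick 0 v(0,): A2->B3 leap 14st
  -> R7 @ bar 6 tick 0 v(1,): E3->G4 leap 15st
  -> R7 @ bar 6 tick 0 v(2,): G3->B4 leap 16st
  -> R8 @ bar 6 tick 0 v(0, 2): penult P8 not 3rd/6th
  -> R6 @ bar 7 tick 3 v(0, 2): closes on m3

(0, 0, R5, (0, 2))
(1, 0, R2, (0, 1))
(1, 0, R2, (0, 2))
(2, 0, R1, (0, 2))
(3, 0, R1, (0, 2))
(5, 0, R4, (0, 2))
(6, 0, R2, (0, 2))
(6, 0, R7, (0,))
(6, 0, R7, (1,))
(6, 0, R7, (2,))
(6, 0, R8, (0, 2))
(7, 3, R6, (0, 2))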